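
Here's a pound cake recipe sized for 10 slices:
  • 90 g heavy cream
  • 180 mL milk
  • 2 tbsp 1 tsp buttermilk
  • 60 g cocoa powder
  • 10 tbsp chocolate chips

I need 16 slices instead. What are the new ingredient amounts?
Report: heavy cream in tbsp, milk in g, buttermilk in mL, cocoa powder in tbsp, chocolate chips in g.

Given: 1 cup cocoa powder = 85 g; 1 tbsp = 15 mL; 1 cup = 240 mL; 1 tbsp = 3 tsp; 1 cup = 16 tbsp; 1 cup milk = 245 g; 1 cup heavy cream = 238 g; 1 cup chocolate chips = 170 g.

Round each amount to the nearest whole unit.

Scaling factor: 16/10 = 8/5 = 1.6.
heavy cream: 90 g × 8/5 ÷ 238 g/cup × 16 tbsp/cup ≈ 10 tbsp
milk: 180 mL × 8/5 ÷ 240 mL/cup × 245 g/cup = 294 g
buttermilk: (2 tbsp + 1 tsp = 7/3 tbsp) × 8/5 × 15 mL/tbsp = 56 mL
cocoa powder: 60 g × 8/5 ÷ 85 g/cup × 16 tbsp/cup ≈ 18 tbsp
chocolate chips: 10 tbsp × 8/5 ÷ 16 tbsp/cup × 170 g/cup = 170 g

heavy cream: 10 tbsp; milk: 294 g; buttermilk: 56 mL; cocoa powder: 18 tbsp; chocolate chips: 170 g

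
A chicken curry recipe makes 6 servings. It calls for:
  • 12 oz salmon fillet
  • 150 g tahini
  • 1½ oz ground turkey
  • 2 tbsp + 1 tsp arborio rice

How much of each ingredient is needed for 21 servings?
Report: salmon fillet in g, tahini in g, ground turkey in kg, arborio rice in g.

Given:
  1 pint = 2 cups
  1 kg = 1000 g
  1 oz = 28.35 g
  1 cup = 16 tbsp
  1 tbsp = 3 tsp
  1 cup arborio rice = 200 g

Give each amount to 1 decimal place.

Scaling factor: 21/6 = 7/2 = 3.5.
salmon fillet: 12 oz × 7/2 × 28.35 g/oz = 1190.7 g
tahini: 150 g × 7/2 = 525.0 g
ground turkey: 1.5 oz × 7/2 × 28.35 g/oz ÷ 1000 g/kg ≈ 0.1 kg
arborio rice: (2 tbsp + 1 tsp = 7/3 tbsp) × 7/2 ÷ 16 tbsp/cup × 200 g/cup ≈ 102.1 g

salmon fillet: 1190.7 g; tahini: 525.0 g; ground turkey: 0.1 kg; arborio rice: 102.1 g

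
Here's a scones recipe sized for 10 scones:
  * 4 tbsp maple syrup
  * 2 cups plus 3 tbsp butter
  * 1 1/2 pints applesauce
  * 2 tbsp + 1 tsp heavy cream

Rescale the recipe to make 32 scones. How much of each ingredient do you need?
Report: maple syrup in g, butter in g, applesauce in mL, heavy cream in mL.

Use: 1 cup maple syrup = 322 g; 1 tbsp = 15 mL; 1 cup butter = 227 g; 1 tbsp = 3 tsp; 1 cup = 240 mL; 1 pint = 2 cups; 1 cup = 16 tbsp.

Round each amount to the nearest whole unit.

Scaling factor: 32/10 = 16/5 = 3.2.
maple syrup: 4 tbsp × 16/5 ÷ 16 tbsp/cup × 322 g/cup ≈ 258 g
butter: (2 cup + 3 tbsp = 2.1875 cup) × 16/5 × 227 g/cup = 1589 g
applesauce: 1.5 pint × 16/5 × 2 cup/pint × 240 mL/cup = 2304 mL
heavy cream: (2 tbsp + 1 tsp = 7/3 tbsp) × 16/5 × 15 mL/tbsp = 112 mL

maple syrup: 258 g; butter: 1589 g; applesauce: 2304 mL; heavy cream: 112 mL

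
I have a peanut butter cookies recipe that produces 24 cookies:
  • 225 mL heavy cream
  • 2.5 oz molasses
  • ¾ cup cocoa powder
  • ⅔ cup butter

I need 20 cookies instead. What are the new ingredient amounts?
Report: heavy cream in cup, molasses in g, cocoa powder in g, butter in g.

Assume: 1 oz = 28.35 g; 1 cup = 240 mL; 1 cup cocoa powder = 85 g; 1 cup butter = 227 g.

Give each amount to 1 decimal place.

Scaling factor: 20/24 = 5/6.
heavy cream: 225 mL × 5/6 ÷ 240 mL/cup ≈ 0.8 cup
molasses: 2.5 oz × 5/6 × 28.35 g/oz ≈ 59.1 g
cocoa powder: 0.75 cup × 5/6 × 85 g/cup ≈ 53.1 g
butter: 2/3 cup × 5/6 × 227 g/cup ≈ 126.1 g

heavy cream: 0.8 cup; molasses: 59.1 g; cocoa powder: 53.1 g; butter: 126.1 g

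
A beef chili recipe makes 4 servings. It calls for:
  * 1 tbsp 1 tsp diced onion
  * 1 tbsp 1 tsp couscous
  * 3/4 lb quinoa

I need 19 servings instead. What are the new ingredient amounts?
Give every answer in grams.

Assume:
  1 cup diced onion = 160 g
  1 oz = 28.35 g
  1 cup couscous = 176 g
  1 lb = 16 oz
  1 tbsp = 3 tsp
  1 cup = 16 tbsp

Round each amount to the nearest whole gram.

diced onion: 63 g; couscous: 70 g; quinoa: 1616 g

Scaling factor: 19/4 = 4.75.
diced onion: (1 tbsp + 1 tsp = 4/3 tbsp) × 19/4 ÷ 16 tbsp/cup × 160 g/cup ≈ 63 g
couscous: (1 tbsp + 1 tsp = 4/3 tbsp) × 19/4 ÷ 16 tbsp/cup × 176 g/cup ≈ 70 g
quinoa: 0.75 lb × 19/4 × 16 oz/lb × 28.35 g/oz ≈ 1616 g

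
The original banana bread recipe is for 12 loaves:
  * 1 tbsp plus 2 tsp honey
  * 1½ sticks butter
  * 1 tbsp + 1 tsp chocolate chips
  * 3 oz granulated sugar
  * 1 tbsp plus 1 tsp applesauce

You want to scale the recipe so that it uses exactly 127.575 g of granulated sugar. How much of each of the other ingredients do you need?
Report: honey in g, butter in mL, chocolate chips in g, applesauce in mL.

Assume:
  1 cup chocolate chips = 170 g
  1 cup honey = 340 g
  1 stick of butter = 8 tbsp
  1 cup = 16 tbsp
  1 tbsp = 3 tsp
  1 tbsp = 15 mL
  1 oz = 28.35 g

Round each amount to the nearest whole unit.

honey: 53 g; butter: 270 mL; chocolate chips: 21 g; applesauce: 30 mL

The original recipe has 85.05 g of granulated sugar, so the scaling factor is 127.575 ÷ 85.05 = 3/2 = 1.5.
honey: (1 tbsp + 2 tsp = 5/3 tbsp) × 3/2 ÷ 16 tbsp/cup × 340 g/cup ≈ 53 g
butter: 1.5 stick × 3/2 × 8 tbsp/stick × 15 mL/tbsp = 270 mL
chocolate chips: (1 tbsp + 1 tsp = 4/3 tbsp) × 3/2 ÷ 16 tbsp/cup × 170 g/cup ≈ 21 g
applesauce: (1 tbsp + 1 tsp = 4/3 tbsp) × 3/2 × 15 mL/tbsp = 30 mL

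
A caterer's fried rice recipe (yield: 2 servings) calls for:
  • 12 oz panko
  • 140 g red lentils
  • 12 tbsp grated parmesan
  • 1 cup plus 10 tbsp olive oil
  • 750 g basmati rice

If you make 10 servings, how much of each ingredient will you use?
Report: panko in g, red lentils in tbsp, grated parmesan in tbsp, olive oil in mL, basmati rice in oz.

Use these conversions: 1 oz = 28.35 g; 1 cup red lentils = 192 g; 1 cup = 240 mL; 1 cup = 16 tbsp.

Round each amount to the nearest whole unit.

Scaling factor: 10/2 = 5.
panko: 12 oz × 5 × 28.35 g/oz = 1701 g
red lentils: 140 g × 5 ÷ 192 g/cup × 16 tbsp/cup ≈ 58 tbsp
grated parmesan: 12 tbsp × 5 = 60 tbsp
olive oil: (1 cup + 10 tbsp = 1.625 cup) × 5 × 240 mL/cup = 1950 mL
basmati rice: 750 g × 5 ÷ 28.35 g/oz ≈ 132 oz

panko: 1701 g; red lentils: 58 tbsp; grated parmesan: 60 tbsp; olive oil: 1950 mL; basmati rice: 132 oz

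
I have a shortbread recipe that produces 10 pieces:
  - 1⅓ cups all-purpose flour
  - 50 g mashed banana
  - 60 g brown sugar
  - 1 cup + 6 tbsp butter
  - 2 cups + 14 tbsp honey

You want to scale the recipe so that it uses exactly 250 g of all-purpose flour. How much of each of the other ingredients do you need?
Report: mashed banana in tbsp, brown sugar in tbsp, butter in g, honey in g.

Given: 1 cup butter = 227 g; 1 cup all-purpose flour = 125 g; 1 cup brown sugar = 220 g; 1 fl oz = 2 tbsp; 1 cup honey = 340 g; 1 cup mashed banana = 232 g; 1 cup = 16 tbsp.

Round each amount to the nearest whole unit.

The original recipe has 500/3 g of all-purpose flour, so the scaling factor is 250 ÷ 500/3 = 3/2 = 1.5.
mashed banana: 50 g × 3/2 ÷ 232 g/cup × 16 tbsp/cup ≈ 5 tbsp
brown sugar: 60 g × 3/2 ÷ 220 g/cup × 16 tbsp/cup ≈ 7 tbsp
butter: (1 cup + 6 tbsp = 1.375 cup) × 3/2 × 227 g/cup ≈ 468 g
honey: (2 cup + 14 tbsp = 2.875 cup) × 3/2 × 340 g/cup ≈ 1466 g

mashed banana: 5 tbsp; brown sugar: 7 tbsp; butter: 468 g; honey: 1466 g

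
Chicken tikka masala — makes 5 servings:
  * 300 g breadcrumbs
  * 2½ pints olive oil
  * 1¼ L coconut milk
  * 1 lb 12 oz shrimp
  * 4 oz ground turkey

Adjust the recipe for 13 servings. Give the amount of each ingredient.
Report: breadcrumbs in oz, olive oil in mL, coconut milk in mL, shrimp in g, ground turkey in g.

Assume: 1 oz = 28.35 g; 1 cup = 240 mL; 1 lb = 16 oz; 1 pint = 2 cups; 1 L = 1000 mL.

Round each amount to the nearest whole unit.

breadcrumbs: 28 oz; olive oil: 3120 mL; coconut milk: 3250 mL; shrimp: 2064 g; ground turkey: 295 g

Scaling factor: 13/5 = 2.6.
breadcrumbs: 300 g × 13/5 ÷ 28.35 g/oz ≈ 28 oz
olive oil: 2.5 pint × 13/5 × 2 cup/pint × 240 mL/cup = 3120 mL
coconut milk: 1.25 L × 13/5 × 1000 mL/L = 3250 mL
shrimp: (1 lb + 12 oz = 1.75 lb) × 13/5 × 16 oz/lb × 28.35 g/oz ≈ 2064 g
ground turkey: 4 oz × 13/5 × 28.35 g/oz ≈ 295 g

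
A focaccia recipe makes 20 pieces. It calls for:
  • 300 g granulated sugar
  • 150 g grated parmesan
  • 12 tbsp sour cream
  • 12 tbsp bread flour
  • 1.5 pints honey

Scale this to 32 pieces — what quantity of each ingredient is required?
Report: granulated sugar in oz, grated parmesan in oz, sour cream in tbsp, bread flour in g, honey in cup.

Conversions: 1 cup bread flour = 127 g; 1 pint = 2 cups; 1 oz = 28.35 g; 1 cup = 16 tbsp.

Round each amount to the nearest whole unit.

granulated sugar: 17 oz; grated parmesan: 8 oz; sour cream: 19 tbsp; bread flour: 152 g; honey: 5 cup

Scaling factor: 32/20 = 8/5 = 1.6.
granulated sugar: 300 g × 8/5 ÷ 28.35 g/oz ≈ 17 oz
grated parmesan: 150 g × 8/5 ÷ 28.35 g/oz ≈ 8 oz
sour cream: 12 tbsp × 8/5 ≈ 19 tbsp
bread flour: 12 tbsp × 8/5 ÷ 16 tbsp/cup × 127 g/cup ≈ 152 g
honey: 1.5 pint × 8/5 × 2 cup/pint ≈ 5 cup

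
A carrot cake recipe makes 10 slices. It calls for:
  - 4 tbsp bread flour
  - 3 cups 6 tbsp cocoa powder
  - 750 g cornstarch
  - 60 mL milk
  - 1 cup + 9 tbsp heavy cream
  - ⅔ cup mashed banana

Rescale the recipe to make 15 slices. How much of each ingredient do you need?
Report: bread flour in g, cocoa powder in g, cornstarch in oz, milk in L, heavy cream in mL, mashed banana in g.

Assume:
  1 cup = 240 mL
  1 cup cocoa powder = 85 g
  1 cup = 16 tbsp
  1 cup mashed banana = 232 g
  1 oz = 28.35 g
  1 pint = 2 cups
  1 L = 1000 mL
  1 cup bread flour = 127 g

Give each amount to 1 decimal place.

Scaling factor: 15/10 = 3/2 = 1.5.
bread flour: 4 tbsp × 3/2 ÷ 16 tbsp/cup × 127 g/cup ≈ 47.6 g
cocoa powder: (3 cup + 6 tbsp = 3.375 cup) × 3/2 × 85 g/cup ≈ 430.3 g
cornstarch: 750 g × 3/2 ÷ 28.35 g/oz ≈ 39.7 oz
milk: 60 mL × 3/2 ÷ 1000 mL/L ≈ 0.1 L
heavy cream: (1 cup + 9 tbsp = 1.5625 cup) × 3/2 × 240 mL/cup = 562.5 mL
mashed banana: 2/3 cup × 3/2 × 232 g/cup = 232.0 g

bread flour: 47.6 g; cocoa powder: 430.3 g; cornstarch: 39.7 oz; milk: 0.1 L; heavy cream: 562.5 mL; mashed banana: 232.0 g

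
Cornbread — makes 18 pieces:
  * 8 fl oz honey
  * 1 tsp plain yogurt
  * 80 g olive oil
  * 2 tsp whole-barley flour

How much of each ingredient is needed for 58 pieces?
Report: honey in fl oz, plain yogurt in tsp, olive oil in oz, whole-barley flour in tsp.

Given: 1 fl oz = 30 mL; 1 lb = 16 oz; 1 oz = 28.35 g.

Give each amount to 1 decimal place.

Scaling factor: 58/18 = 29/9.
honey: 8 fl oz × 29/9 ≈ 25.8 fl oz
plain yogurt: 1 tsp × 29/9 ≈ 3.2 tsp
olive oil: 80 g × 29/9 ÷ 28.35 g/oz ≈ 9.1 oz
whole-barley flour: 2 tsp × 29/9 ≈ 6.4 tsp

honey: 25.8 fl oz; plain yogurt: 3.2 tsp; olive oil: 9.1 oz; whole-barley flour: 6.4 tsp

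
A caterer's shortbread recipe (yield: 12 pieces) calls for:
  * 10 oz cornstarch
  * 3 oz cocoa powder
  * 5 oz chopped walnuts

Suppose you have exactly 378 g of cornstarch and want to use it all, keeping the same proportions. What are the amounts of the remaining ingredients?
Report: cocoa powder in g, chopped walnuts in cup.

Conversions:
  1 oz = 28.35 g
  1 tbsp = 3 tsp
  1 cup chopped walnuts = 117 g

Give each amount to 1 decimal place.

cocoa powder: 113.4 g; chopped walnuts: 1.6 cup

The original recipe has 283.5 g of cornstarch, so the scaling factor is 378 ÷ 283.5 = 4/3.
cocoa powder: 3 oz × 4/3 × 28.35 g/oz = 113.4 g
chopped walnuts: 5 oz × 4/3 × 28.35 g/oz ÷ 117 g/cup ≈ 1.6 cup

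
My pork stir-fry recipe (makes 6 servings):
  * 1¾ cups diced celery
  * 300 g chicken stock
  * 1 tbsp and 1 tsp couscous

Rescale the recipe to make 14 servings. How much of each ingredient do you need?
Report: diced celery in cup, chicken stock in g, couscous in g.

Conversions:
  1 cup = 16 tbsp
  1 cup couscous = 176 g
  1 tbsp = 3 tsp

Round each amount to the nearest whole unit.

Scaling factor: 14/6 = 7/3.
diced celery: 1.75 cup × 7/3 ≈ 4 cup
chicken stock: 300 g × 7/3 = 700 g
couscous: (1 tbsp + 1 tsp = 4/3 tbsp) × 7/3 ÷ 16 tbsp/cup × 176 g/cup ≈ 34 g

diced celery: 4 cup; chicken stock: 700 g; couscous: 34 g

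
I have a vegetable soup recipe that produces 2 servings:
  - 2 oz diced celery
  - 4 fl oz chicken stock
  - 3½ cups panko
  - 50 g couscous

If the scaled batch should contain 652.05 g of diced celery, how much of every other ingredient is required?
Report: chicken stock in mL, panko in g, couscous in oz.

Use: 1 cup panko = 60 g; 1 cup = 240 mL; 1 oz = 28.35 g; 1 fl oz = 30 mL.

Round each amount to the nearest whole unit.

The original recipe has 56.7 g of diced celery, so the scaling factor is 652.05 ÷ 56.7 = 23/2 = 11.5.
chicken stock: 4 fl oz × 23/2 × 30 mL/fl oz = 1380 mL
panko: 3.5 cup × 23/2 × 60 g/cup = 2415 g
couscous: 50 g × 23/2 ÷ 28.35 g/oz ≈ 20 oz

chicken stock: 1380 mL; panko: 2415 g; couscous: 20 oz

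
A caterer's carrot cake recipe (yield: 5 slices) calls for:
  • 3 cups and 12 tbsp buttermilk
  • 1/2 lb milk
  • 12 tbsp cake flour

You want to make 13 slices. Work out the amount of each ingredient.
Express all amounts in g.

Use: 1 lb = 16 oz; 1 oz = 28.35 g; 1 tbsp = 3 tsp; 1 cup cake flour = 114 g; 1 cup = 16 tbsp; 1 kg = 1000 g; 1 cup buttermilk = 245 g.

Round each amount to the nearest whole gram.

buttermilk: 2389 g; milk: 590 g; cake flour: 222 g

Scaling factor: 13/5 = 2.6.
buttermilk: (3 cup + 12 tbsp = 3.75 cup) × 13/5 × 245 g/cup ≈ 2389 g
milk: 0.5 lb × 13/5 × 16 oz/lb × 28.35 g/oz ≈ 590 g
cake flour: 12 tbsp × 13/5 ÷ 16 tbsp/cup × 114 g/cup ≈ 222 g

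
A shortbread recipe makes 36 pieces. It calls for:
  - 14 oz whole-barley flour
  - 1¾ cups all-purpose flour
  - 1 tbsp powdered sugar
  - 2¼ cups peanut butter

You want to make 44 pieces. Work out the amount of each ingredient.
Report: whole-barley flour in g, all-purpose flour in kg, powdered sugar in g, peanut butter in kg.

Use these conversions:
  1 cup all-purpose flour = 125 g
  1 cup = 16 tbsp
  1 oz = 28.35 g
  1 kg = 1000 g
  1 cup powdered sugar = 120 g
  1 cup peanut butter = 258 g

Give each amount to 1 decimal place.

Scaling factor: 44/36 = 11/9.
whole-barley flour: 14 oz × 11/9 × 28.35 g/oz = 485.1 g
all-purpose flour: 1.75 cup × 11/9 × 125 g/cup ÷ 1000 g/kg ≈ 0.3 kg
powdered sugar: 1 tbsp × 11/9 ÷ 16 tbsp/cup × 120 g/cup ≈ 9.2 g
peanut butter: 2.25 cup × 11/9 × 258 g/cup ÷ 1000 g/kg ≈ 0.7 kg

whole-barley flour: 485.1 g; all-purpose flour: 0.3 kg; powdered sugar: 9.2 g; peanut butter: 0.7 kg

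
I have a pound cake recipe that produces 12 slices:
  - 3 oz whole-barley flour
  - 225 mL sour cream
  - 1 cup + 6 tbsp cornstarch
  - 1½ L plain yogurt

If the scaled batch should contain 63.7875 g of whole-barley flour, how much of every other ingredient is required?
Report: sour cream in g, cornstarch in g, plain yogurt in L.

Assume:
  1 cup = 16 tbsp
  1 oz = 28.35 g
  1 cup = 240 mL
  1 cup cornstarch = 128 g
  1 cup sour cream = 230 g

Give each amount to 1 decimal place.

The original recipe has 85.05 g of whole-barley flour, so the scaling factor is 63.7875 ÷ 85.05 = 3/4 = 0.75.
sour cream: 225 mL × 3/4 ÷ 240 mL/cup × 230 g/cup ≈ 161.7 g
cornstarch: (1 cup + 6 tbsp = 1.375 cup) × 3/4 × 128 g/cup = 132.0 g
plain yogurt: 1.5 L × 3/4 ≈ 1.1 L

sour cream: 161.7 g; cornstarch: 132.0 g; plain yogurt: 1.1 L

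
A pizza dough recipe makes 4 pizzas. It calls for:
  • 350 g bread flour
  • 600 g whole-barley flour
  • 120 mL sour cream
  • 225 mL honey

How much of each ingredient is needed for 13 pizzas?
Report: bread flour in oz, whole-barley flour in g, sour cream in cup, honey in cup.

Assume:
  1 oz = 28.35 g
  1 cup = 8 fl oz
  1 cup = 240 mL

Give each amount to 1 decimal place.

Scaling factor: 13/4 = 3.25.
bread flour: 350 g × 13/4 ÷ 28.35 g/oz ≈ 40.1 oz
whole-barley flour: 600 g × 13/4 = 1950.0 g
sour cream: 120 mL × 13/4 ÷ 240 mL/cup ≈ 1.6 cup
honey: 225 mL × 13/4 ÷ 240 mL/cup ≈ 3.0 cup

bread flour: 40.1 oz; whole-barley flour: 1950.0 g; sour cream: 1.6 cup; honey: 3.0 cup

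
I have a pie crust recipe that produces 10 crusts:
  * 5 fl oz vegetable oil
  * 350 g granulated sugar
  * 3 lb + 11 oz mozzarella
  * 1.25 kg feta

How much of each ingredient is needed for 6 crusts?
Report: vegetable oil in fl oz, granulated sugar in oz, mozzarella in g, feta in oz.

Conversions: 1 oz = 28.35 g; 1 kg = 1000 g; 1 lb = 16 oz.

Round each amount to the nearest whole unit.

Scaling factor: 6/10 = 3/5 = 0.6.
vegetable oil: 5 fl oz × 3/5 = 3 fl oz
granulated sugar: 350 g × 3/5 ÷ 28.35 g/oz ≈ 7 oz
mozzarella: (3 lb + 11 oz = 3.6875 lb) × 3/5 × 16 oz/lb × 28.35 g/oz ≈ 1004 g
feta: 1.25 kg × 3/5 × 1000 g/kg ÷ 28.35 g/oz ≈ 26 oz

vegetable oil: 3 fl oz; granulated sugar: 7 oz; mozzarella: 1004 g; feta: 26 oz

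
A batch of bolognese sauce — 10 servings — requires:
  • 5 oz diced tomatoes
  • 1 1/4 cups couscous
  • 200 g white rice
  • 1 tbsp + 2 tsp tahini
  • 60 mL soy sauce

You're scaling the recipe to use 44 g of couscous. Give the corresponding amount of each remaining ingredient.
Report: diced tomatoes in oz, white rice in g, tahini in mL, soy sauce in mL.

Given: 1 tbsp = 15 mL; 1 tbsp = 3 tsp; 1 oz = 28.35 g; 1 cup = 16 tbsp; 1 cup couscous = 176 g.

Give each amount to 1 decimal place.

diced tomatoes: 1.0 oz; white rice: 40.0 g; tahini: 5.0 mL; soy sauce: 12.0 mL

The original recipe has 220 g of couscous, so the scaling factor is 44 ÷ 220 = 1/5 = 0.2.
diced tomatoes: 5 oz × 1/5 = 1.0 oz
white rice: 200 g × 1/5 = 40.0 g
tahini: (1 tbsp + 2 tsp = 5/3 tbsp) × 1/5 × 15 mL/tbsp = 5.0 mL
soy sauce: 60 mL × 1/5 = 12.0 mL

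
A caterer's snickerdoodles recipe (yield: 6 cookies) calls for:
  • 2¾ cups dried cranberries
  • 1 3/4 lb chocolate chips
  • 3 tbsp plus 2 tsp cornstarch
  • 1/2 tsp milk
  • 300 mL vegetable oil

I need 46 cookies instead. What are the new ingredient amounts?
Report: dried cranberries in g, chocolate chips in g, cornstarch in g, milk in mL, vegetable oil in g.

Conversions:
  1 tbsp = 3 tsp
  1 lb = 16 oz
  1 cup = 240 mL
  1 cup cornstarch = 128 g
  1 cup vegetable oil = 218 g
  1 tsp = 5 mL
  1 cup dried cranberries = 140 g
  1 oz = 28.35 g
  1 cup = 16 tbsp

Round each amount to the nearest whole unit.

Scaling factor: 46/6 = 23/3.
dried cranberries: 2.75 cup × 23/3 × 140 g/cup ≈ 2952 g
chocolate chips: 1.75 lb × 23/3 × 16 oz/lb × 28.35 g/oz ≈ 6086 g
cornstarch: (3 tbsp + 2 tsp = 11/3 tbsp) × 23/3 ÷ 16 tbsp/cup × 128 g/cup ≈ 225 g
milk: 0.5 tsp × 23/3 × 5 mL/tsp ≈ 19 mL
vegetable oil: 300 mL × 23/3 ÷ 240 mL/cup × 218 g/cup ≈ 2089 g

dried cranberries: 2952 g; chocolate chips: 6086 g; cornstarch: 225 g; milk: 19 mL; vegetable oil: 2089 g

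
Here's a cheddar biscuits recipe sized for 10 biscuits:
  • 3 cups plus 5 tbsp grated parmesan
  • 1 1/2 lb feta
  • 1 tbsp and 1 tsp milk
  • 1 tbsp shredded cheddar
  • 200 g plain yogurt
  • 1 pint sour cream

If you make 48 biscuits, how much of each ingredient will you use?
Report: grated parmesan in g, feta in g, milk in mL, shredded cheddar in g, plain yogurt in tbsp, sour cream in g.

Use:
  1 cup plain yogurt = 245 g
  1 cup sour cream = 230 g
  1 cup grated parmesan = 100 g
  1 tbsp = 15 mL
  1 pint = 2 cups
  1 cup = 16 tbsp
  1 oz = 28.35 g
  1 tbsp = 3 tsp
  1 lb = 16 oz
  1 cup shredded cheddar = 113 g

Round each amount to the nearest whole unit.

grated parmesan: 1590 g; feta: 3266 g; milk: 96 mL; shredded cheddar: 34 g; plain yogurt: 63 tbsp; sour cream: 2208 g

Scaling factor: 48/10 = 24/5 = 4.8.
grated parmesan: (3 cup + 5 tbsp = 3.3125 cup) × 24/5 × 100 g/cup = 1590 g
feta: 1.5 lb × 24/5 × 16 oz/lb × 28.35 g/oz ≈ 3266 g
milk: (1 tbsp + 1 tsp = 4/3 tbsp) × 24/5 × 15 mL/tbsp = 96 mL
shredded cheddar: 1 tbsp × 24/5 ÷ 16 tbsp/cup × 113 g/cup ≈ 34 g
plain yogurt: 200 g × 24/5 ÷ 245 g/cup × 16 tbsp/cup ≈ 63 tbsp
sour cream: 1 pint × 24/5 × 2 cup/pint × 230 g/cup = 2208 g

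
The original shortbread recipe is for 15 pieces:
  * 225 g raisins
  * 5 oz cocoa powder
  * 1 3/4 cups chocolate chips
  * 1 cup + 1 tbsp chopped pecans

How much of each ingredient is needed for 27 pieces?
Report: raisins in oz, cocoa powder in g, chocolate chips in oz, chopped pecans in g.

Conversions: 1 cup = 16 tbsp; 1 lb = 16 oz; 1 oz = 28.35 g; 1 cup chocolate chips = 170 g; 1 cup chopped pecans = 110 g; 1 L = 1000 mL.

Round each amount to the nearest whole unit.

Scaling factor: 27/15 = 9/5 = 1.8.
raisins: 225 g × 9/5 ÷ 28.35 g/oz ≈ 14 oz
cocoa powder: 5 oz × 9/5 × 28.35 g/oz ≈ 255 g
chocolate chips: 1.75 cup × 9/5 × 170 g/cup ÷ 28.35 g/oz ≈ 19 oz
chopped pecans: (1 cup + 1 tbsp = 1.0625 cup) × 9/5 × 110 g/cup ≈ 210 g

raisins: 14 oz; cocoa powder: 255 g; chocolate chips: 19 oz; chopped pecans: 210 g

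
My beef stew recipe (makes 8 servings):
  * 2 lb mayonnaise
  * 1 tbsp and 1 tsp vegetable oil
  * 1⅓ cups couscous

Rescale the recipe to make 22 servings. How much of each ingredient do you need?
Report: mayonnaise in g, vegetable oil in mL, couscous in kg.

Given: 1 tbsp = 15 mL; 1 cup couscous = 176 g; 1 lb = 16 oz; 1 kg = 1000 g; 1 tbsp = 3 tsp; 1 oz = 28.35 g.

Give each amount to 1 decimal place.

mayonnaise: 2494.8 g; vegetable oil: 55.0 mL; couscous: 0.6 kg

Scaling factor: 22/8 = 11/4 = 2.75.
mayonnaise: 2 lb × 11/4 × 16 oz/lb × 28.35 g/oz = 2494.8 g
vegetable oil: (1 tbsp + 1 tsp = 4/3 tbsp) × 11/4 × 15 mL/tbsp = 55.0 mL
couscous: 4/3 cup × 11/4 × 176 g/cup ÷ 1000 g/kg ≈ 0.6 kg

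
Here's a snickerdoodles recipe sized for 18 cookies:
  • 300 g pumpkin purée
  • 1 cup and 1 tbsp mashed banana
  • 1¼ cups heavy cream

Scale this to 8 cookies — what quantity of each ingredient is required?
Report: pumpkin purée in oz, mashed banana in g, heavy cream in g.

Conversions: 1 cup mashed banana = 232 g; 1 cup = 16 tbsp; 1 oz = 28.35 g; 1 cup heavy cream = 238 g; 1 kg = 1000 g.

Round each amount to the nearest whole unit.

pumpkin purée: 5 oz; mashed banana: 110 g; heavy cream: 132 g

Scaling factor: 8/18 = 4/9.
pumpkin purée: 300 g × 4/9 ÷ 28.35 g/oz ≈ 5 oz
mashed banana: (1 cup + 1 tbsp = 1.0625 cup) × 4/9 × 232 g/cup ≈ 110 g
heavy cream: 1.25 cup × 4/9 × 238 g/cup ≈ 132 g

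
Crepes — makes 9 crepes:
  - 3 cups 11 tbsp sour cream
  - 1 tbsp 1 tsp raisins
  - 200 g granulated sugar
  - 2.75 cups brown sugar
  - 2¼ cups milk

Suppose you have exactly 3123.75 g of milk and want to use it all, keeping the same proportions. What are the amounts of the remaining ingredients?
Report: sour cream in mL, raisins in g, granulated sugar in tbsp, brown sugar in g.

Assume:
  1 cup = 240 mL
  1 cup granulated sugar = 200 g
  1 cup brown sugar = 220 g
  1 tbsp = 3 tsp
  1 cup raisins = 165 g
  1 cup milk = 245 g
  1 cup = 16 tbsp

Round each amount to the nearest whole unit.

The original recipe has 551.25 g of milk, so the scaling factor is 3123.75 ÷ 551.25 = 17/3.
sour cream: (3 cup + 11 tbsp = 3.6875 cup) × 17/3 × 240 mL/cup = 5015 mL
raisins: (1 tbsp + 1 tsp = 4/3 tbsp) × 17/3 ÷ 16 tbsp/cup × 165 g/cup ≈ 78 g
granulated sugar: 200 g × 17/3 ÷ 200 g/cup × 16 tbsp/cup ≈ 91 tbsp
brown sugar: 2.75 cup × 17/3 × 220 g/cup ≈ 3428 g

sour cream: 5015 mL; raisins: 78 g; granulated sugar: 91 tbsp; brown sugar: 3428 g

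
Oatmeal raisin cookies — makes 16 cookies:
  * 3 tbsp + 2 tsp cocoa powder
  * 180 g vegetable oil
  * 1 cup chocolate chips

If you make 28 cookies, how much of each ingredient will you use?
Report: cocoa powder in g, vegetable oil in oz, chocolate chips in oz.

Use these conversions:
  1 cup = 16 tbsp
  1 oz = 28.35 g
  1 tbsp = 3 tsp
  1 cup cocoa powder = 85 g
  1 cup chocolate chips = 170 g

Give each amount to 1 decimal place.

Scaling factor: 28/16 = 7/4 = 1.75.
cocoa powder: (3 tbsp + 2 tsp = 11/3 tbsp) × 7/4 ÷ 16 tbsp/cup × 85 g/cup ≈ 34.1 g
vegetable oil: 180 g × 7/4 ÷ 28.35 g/oz ≈ 11.1 oz
chocolate chips: 1 cup × 7/4 × 170 g/cup ÷ 28.35 g/oz ≈ 10.5 oz

cocoa powder: 34.1 g; vegetable oil: 11.1 oz; chocolate chips: 10.5 oz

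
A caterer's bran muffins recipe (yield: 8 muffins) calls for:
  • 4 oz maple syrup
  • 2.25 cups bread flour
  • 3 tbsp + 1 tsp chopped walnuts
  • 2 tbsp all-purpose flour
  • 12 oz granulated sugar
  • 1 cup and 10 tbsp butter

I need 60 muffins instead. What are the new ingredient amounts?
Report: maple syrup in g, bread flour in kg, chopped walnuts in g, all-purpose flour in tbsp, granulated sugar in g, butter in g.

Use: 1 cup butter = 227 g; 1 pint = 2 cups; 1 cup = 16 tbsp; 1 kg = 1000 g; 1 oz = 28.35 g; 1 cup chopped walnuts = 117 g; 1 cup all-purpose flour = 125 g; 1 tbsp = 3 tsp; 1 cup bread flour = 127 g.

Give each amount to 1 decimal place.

maple syrup: 850.5 g; bread flour: 2.1 kg; chopped walnuts: 182.8 g; all-purpose flour: 15.0 tbsp; granulated sugar: 2551.5 g; butter: 2766.6 g

Scaling factor: 60/8 = 15/2 = 7.5.
maple syrup: 4 oz × 15/2 × 28.35 g/oz = 850.5 g
bread flour: 2.25 cup × 15/2 × 127 g/cup ÷ 1000 g/kg ≈ 2.1 kg
chopped walnuts: (3 tbsp + 1 tsp = 10/3 tbsp) × 15/2 ÷ 16 tbsp/cup × 117 g/cup ≈ 182.8 g
all-purpose flour: 2 tbsp × 15/2 = 15.0 tbsp
granulated sugar: 12 oz × 15/2 × 28.35 g/oz = 2551.5 g
butter: (1 cup + 10 tbsp = 1.625 cup) × 15/2 × 227 g/cup ≈ 2766.6 g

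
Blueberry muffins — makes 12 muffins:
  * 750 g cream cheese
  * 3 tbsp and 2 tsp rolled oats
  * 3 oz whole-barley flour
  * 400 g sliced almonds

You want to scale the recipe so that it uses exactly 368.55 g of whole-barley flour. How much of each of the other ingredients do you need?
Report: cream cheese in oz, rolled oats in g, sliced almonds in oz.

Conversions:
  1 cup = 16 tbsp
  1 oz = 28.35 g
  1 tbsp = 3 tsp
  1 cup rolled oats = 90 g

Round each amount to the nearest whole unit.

cream cheese: 115 oz; rolled oats: 89 g; sliced almonds: 61 oz

The original recipe has 85.05 g of whole-barley flour, so the scaling factor is 368.55 ÷ 85.05 = 13/3.
cream cheese: 750 g × 13/3 ÷ 28.35 g/oz ≈ 115 oz
rolled oats: (3 tbsp + 2 tsp = 11/3 tbsp) × 13/3 ÷ 16 tbsp/cup × 90 g/cup ≈ 89 g
sliced almonds: 400 g × 13/3 ÷ 28.35 g/oz ≈ 61 oz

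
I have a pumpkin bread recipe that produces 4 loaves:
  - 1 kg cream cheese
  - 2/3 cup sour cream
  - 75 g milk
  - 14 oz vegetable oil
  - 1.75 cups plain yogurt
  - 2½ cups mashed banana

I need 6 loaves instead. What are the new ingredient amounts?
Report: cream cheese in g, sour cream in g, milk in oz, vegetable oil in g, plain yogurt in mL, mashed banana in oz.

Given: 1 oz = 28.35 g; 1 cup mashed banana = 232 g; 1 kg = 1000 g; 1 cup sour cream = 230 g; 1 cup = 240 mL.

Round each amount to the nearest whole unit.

Scaling factor: 6/4 = 3/2 = 1.5.
cream cheese: 1 kg × 3/2 × 1000 g/kg = 1500 g
sour cream: 2/3 cup × 3/2 × 230 g/cup = 230 g
milk: 75 g × 3/2 ÷ 28.35 g/oz ≈ 4 oz
vegetable oil: 14 oz × 3/2 × 28.35 g/oz ≈ 595 g
plain yogurt: 1.75 cup × 3/2 × 240 mL/cup = 630 mL
mashed banana: 2.5 cup × 3/2 × 232 g/cup ÷ 28.35 g/oz ≈ 31 oz

cream cheese: 1500 g; sour cream: 230 g; milk: 4 oz; vegetable oil: 595 g; plain yogurt: 630 mL; mashed banana: 31 oz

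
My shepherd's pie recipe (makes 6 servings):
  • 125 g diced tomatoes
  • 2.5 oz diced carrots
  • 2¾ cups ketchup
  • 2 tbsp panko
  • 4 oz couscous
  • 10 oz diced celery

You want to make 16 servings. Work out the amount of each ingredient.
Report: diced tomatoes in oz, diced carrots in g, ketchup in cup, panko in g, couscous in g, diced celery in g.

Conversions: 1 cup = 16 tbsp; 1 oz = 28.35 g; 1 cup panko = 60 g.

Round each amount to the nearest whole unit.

diced tomatoes: 12 oz; diced carrots: 189 g; ketchup: 7 cup; panko: 20 g; couscous: 302 g; diced celery: 756 g

Scaling factor: 16/6 = 8/3.
diced tomatoes: 125 g × 8/3 ÷ 28.35 g/oz ≈ 12 oz
diced carrots: 2.5 oz × 8/3 × 28.35 g/oz = 189 g
ketchup: 2.75 cup × 8/3 ≈ 7 cup
panko: 2 tbsp × 8/3 ÷ 16 tbsp/cup × 60 g/cup = 20 g
couscous: 4 oz × 8/3 × 28.35 g/oz ≈ 302 g
diced celery: 10 oz × 8/3 × 28.35 g/oz = 756 g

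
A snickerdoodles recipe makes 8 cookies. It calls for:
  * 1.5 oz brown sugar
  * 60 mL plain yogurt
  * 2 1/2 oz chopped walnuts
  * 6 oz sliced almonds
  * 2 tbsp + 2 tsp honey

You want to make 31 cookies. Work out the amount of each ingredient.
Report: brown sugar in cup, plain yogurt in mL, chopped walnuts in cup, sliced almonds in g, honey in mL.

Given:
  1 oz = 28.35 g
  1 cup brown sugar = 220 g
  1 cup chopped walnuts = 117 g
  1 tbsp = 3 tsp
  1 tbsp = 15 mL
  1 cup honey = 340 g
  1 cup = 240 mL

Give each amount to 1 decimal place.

brown sugar: 0.7 cup; plain yogurt: 232.5 mL; chopped walnuts: 2.3 cup; sliced almonds: 659.1 g; honey: 155.0 mL

Scaling factor: 31/8 = 3.875.
brown sugar: 1.5 oz × 31/8 × 28.35 g/oz ÷ 220 g/cup ≈ 0.7 cup
plain yogurt: 60 mL × 31/8 = 232.5 mL
chopped walnuts: 2.5 oz × 31/8 × 28.35 g/oz ÷ 117 g/cup ≈ 2.3 cup
sliced almonds: 6 oz × 31/8 × 28.35 g/oz ≈ 659.1 g
honey: (2 tbsp + 2 tsp = 8/3 tbsp) × 31/8 × 15 mL/tbsp = 155.0 mL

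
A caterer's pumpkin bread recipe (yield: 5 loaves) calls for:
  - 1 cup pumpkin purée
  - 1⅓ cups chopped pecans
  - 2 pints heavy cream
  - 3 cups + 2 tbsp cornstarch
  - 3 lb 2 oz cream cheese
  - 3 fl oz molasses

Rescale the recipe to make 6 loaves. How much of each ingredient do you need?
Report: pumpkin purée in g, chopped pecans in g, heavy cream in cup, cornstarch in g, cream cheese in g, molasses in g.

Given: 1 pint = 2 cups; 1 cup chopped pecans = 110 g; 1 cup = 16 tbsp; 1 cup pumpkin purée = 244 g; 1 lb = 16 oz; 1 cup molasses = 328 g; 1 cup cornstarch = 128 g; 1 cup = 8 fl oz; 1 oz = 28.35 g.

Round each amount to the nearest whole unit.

Scaling factor: 6/5 = 1.2.
pumpkin purée: 1 cup × 6/5 × 244 g/cup ≈ 293 g
chopped pecans: 4/3 cup × 6/5 × 110 g/cup = 176 g
heavy cream: 2 pint × 6/5 × 2 cup/pint ≈ 5 cup
cornstarch: (3 cup + 2 tbsp = 3.125 cup) × 6/5 × 128 g/cup = 480 g
cream cheese: (3 lb + 2 oz = 3.125 lb) × 6/5 × 16 oz/lb × 28.35 g/oz = 1701 g
molasses: 3 fl oz × 6/5 ÷ 8 fl oz/cup × 328 g/cup ≈ 148 g

pumpkin purée: 293 g; chopped pecans: 176 g; heavy cream: 5 cup; cornstarch: 480 g; cream cheese: 1701 g; molasses: 148 g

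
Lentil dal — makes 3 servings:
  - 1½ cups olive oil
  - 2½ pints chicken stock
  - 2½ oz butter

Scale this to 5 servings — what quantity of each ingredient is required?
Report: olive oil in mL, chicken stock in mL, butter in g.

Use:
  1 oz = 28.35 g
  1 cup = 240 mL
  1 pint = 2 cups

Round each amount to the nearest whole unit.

Scaling factor: 5/3.
olive oil: 1.5 cup × 5/3 × 240 mL/cup = 600 mL
chicken stock: 2.5 pint × 5/3 × 2 cup/pint × 240 mL/cup = 2000 mL
butter: 2.5 oz × 5/3 × 28.35 g/oz ≈ 118 g

olive oil: 600 mL; chicken stock: 2000 mL; butter: 118 g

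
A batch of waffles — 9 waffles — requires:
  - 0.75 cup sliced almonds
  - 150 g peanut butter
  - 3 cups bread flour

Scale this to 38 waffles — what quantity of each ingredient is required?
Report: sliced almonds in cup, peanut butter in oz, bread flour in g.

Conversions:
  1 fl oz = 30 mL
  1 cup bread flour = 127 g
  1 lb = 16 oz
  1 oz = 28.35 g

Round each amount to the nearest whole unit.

Scaling factor: 38/9.
sliced almonds: 0.75 cup × 38/9 ≈ 3 cup
peanut butter: 150 g × 38/9 ÷ 28.35 g/oz ≈ 22 oz
bread flour: 3 cup × 38/9 × 127 g/cup ≈ 1609 g

sliced almonds: 3 cup; peanut butter: 22 oz; bread flour: 1609 g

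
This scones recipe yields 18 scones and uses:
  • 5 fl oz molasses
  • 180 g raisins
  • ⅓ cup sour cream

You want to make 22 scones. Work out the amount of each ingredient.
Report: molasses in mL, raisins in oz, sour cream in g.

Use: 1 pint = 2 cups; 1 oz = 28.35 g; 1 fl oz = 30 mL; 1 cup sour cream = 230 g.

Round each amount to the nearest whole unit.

Scaling factor: 22/18 = 11/9.
molasses: 5 fl oz × 11/9 × 30 mL/fl oz ≈ 183 mL
raisins: 180 g × 11/9 ÷ 28.35 g/oz ≈ 8 oz
sour cream: 1/3 cup × 11/9 × 230 g/cup ≈ 94 g

molasses: 183 mL; raisins: 8 oz; sour cream: 94 g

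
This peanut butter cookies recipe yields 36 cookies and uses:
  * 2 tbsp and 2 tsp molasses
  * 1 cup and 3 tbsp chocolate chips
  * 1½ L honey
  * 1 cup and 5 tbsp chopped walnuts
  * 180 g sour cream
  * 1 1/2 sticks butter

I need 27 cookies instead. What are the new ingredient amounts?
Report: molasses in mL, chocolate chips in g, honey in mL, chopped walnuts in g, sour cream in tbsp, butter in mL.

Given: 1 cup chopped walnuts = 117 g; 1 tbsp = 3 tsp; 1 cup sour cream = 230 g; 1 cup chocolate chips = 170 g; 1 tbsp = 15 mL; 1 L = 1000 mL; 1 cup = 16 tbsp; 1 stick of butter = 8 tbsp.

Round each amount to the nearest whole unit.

Scaling factor: 27/36 = 3/4 = 0.75.
molasses: (2 tbsp + 2 tsp = 8/3 tbsp) × 3/4 × 15 mL/tbsp = 30 mL
chocolate chips: (1 cup + 3 tbsp = 1.1875 cup) × 3/4 × 170 g/cup ≈ 151 g
honey: 1.5 L × 3/4 × 1000 mL/L = 1125 mL
chopped walnuts: (1 cup + 5 tbsp = 1.3125 cup) × 3/4 × 117 g/cup ≈ 115 g
sour cream: 180 g × 3/4 ÷ 230 g/cup × 16 tbsp/cup ≈ 9 tbsp
butter: 1.5 stick × 3/4 × 8 tbsp/stick × 15 mL/tbsp = 135 mL

molasses: 30 mL; chocolate chips: 151 g; honey: 1125 mL; chopped walnuts: 115 g; sour cream: 9 tbsp; butter: 135 mL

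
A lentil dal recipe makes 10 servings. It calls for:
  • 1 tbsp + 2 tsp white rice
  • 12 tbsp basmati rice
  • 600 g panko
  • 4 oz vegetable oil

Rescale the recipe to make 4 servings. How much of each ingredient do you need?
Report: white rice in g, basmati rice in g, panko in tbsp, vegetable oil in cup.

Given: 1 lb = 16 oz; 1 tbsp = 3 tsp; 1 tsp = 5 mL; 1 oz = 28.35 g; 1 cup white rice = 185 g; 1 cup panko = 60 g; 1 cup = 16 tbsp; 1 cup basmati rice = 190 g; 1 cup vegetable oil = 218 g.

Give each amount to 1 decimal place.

white rice: 7.7 g; basmati rice: 57.0 g; panko: 64.0 tbsp; vegetable oil: 0.2 cup

Scaling factor: 4/10 = 2/5 = 0.4.
white rice: (1 tbsp + 2 tsp = 5/3 tbsp) × 2/5 ÷ 16 tbsp/cup × 185 g/cup ≈ 7.7 g
basmati rice: 12 tbsp × 2/5 ÷ 16 tbsp/cup × 190 g/cup = 57.0 g
panko: 600 g × 2/5 ÷ 60 g/cup × 16 tbsp/cup = 64.0 tbsp
vegetable oil: 4 oz × 2/5 × 28.35 g/oz ÷ 218 g/cup ≈ 0.2 cup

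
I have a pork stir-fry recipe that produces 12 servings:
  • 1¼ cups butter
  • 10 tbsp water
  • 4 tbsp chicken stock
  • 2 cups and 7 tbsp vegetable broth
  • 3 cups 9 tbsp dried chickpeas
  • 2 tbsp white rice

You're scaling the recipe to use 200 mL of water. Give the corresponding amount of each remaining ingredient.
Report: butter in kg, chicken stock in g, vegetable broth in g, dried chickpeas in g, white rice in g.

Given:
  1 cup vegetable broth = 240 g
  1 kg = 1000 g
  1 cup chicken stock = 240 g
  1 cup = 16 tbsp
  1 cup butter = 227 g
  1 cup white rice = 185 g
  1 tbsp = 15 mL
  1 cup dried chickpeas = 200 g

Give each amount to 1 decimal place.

The original recipe has 150 mL of water, so the scaling factor is 200 ÷ 150 = 4/3.
butter: 1.25 cup × 4/3 × 227 g/cup ÷ 1000 g/kg ≈ 0.4 kg
chicken stock: 4 tbsp × 4/3 ÷ 16 tbsp/cup × 240 g/cup = 80.0 g
vegetable broth: (2 cup + 7 tbsp = 2.4375 cup) × 4/3 × 240 g/cup = 780.0 g
dried chickpeas: (3 cup + 9 tbsp = 3.5625 cup) × 4/3 × 200 g/cup = 950.0 g
white rice: 2 tbsp × 4/3 ÷ 16 tbsp/cup × 185 g/cup ≈ 30.8 g

butter: 0.4 kg; chicken stock: 80.0 g; vegetable broth: 780.0 g; dried chickpeas: 950.0 g; white rice: 30.8 g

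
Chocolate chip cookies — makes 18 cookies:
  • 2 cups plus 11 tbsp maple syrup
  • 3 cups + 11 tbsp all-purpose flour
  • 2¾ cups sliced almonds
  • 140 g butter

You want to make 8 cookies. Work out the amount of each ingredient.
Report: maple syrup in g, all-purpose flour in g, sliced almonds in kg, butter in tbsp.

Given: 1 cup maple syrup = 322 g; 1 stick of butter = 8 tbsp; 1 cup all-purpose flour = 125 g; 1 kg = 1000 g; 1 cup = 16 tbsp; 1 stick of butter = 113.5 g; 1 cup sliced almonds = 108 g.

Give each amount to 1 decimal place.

Scaling factor: 8/18 = 4/9.
maple syrup: (2 cup + 11 tbsp = 2.6875 cup) × 4/9 × 322 g/cup ≈ 384.6 g
all-purpose flour: (3 cup + 11 tbsp = 3.6875 cup) × 4/9 × 125 g/cup ≈ 204.9 g
sliced almonds: 2.75 cup × 4/9 × 108 g/cup ÷ 1000 g/kg ≈ 0.1 kg
butter: 140 g × 4/9 ÷ 113.5 g/stick × 8 tbsp/stick ≈ 4.4 tbsp

maple syrup: 384.6 g; all-purpose flour: 204.9 g; sliced almonds: 0.1 kg; butter: 4.4 tbsp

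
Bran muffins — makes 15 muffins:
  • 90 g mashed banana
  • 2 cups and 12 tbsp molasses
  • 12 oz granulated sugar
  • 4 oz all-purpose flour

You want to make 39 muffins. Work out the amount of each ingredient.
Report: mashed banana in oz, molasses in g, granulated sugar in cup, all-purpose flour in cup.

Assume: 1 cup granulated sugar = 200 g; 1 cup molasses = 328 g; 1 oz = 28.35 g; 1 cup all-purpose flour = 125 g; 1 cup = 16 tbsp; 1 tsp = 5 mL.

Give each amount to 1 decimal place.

Scaling factor: 39/15 = 13/5 = 2.6.
mashed banana: 90 g × 13/5 ÷ 28.35 g/oz ≈ 8.3 oz
molasses: (2 cup + 12 tbsp = 2.75 cup) × 13/5 × 328 g/cup = 2345.2 g
granulated sugar: 12 oz × 13/5 × 28.35 g/oz ÷ 200 g/cup ≈ 4.4 cup
all-purpose flour: 4 oz × 13/5 × 28.35 g/oz ÷ 125 g/cup ≈ 2.4 cup

mashed banana: 8.3 oz; molasses: 2345.2 g; granulated sugar: 4.4 cup; all-purpose flour: 2.4 cup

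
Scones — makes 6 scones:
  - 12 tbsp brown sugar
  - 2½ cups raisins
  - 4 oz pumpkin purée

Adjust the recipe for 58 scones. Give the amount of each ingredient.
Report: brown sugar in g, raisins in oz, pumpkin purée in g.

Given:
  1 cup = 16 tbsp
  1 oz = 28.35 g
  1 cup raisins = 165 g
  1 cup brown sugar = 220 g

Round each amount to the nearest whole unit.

Scaling factor: 58/6 = 29/3.
brown sugar: 12 tbsp × 29/3 ÷ 16 tbsp/cup × 220 g/cup = 1595 g
raisins: 2.5 cup × 29/3 × 165 g/cup ÷ 28.35 g/oz ≈ 141 oz
pumpkin purée: 4 oz × 29/3 × 28.35 g/oz ≈ 1096 g

brown sugar: 1595 g; raisins: 141 oz; pumpkin purée: 1096 g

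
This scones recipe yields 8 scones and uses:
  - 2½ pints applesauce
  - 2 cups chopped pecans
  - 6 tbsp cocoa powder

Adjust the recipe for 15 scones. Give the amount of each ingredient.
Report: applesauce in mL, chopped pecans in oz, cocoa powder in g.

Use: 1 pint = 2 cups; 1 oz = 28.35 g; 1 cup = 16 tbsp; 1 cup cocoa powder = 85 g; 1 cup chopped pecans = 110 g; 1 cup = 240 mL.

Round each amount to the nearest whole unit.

Scaling factor: 15/8 = 1.875.
applesauce: 2.5 pint × 15/8 × 2 cup/pint × 240 mL/cup = 2250 mL
chopped pecans: 2 cup × 15/8 × 110 g/cup ÷ 28.35 g/oz ≈ 15 oz
cocoa powder: 6 tbsp × 15/8 ÷ 16 tbsp/cup × 85 g/cup ≈ 60 g

applesauce: 2250 mL; chopped pecans: 15 oz; cocoa powder: 60 g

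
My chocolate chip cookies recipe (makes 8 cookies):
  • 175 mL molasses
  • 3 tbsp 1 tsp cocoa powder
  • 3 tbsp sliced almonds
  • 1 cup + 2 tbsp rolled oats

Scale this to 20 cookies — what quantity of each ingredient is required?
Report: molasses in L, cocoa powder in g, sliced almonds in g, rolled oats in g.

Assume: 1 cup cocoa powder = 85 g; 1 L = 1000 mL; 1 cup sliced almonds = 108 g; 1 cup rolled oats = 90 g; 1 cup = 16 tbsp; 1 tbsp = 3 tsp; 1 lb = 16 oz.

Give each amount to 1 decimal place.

molasses: 0.4 L; cocoa powder: 44.3 g; sliced almonds: 50.6 g; rolled oats: 253.1 g

Scaling factor: 20/8 = 5/2 = 2.5.
molasses: 175 mL × 5/2 ÷ 1000 mL/L ≈ 0.4 L
cocoa powder: (3 tbsp + 1 tsp = 10/3 tbsp) × 5/2 ÷ 16 tbsp/cup × 85 g/cup ≈ 44.3 g
sliced almonds: 3 tbsp × 5/2 ÷ 16 tbsp/cup × 108 g/cup ≈ 50.6 g
rolled oats: (1 cup + 2 tbsp = 1.125 cup) × 5/2 × 90 g/cup ≈ 253.1 g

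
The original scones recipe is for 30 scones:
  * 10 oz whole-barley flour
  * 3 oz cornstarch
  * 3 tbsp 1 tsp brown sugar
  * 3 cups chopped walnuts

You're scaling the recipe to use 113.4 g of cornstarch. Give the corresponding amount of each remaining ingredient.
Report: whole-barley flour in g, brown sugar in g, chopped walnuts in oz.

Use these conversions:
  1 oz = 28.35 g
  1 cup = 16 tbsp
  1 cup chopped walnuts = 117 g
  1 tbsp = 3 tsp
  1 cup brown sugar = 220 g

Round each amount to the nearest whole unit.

whole-barley flour: 378 g; brown sugar: 61 g; chopped walnuts: 17 oz

The original recipe has 85.05 g of cornstarch, so the scaling factor is 113.4 ÷ 85.05 = 4/3.
whole-barley flour: 10 oz × 4/3 × 28.35 g/oz = 378 g
brown sugar: (3 tbsp + 1 tsp = 10/3 tbsp) × 4/3 ÷ 16 tbsp/cup × 220 g/cup ≈ 61 g
chopped walnuts: 3 cup × 4/3 × 117 g/cup ÷ 28.35 g/oz ≈ 17 oz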